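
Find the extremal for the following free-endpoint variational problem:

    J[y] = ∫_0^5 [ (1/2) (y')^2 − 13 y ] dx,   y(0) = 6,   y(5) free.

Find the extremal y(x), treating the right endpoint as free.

The Lagrangian L = (1/2) (y')^2 − 13 y gives
    ∂L/∂y = −13,   ∂L/∂y' = y'.
Euler-Lagrange: d/dx(y') − (−13) = 0, i.e. y'' + 13 = 0, so
    y(x) = −(13/2) x^2 + C1 x + C2.
Fixed left endpoint y(0) = 6 ⇒ C2 = 6.
The right endpoint x = 5 is free, so the natural (transversality) condition is ∂L/∂y' |_{x=5} = 0, i.e. y'(5) = 0.
Compute y'(x) = −13 x + C1, so y'(5) = −65 + C1 = 0 ⇒ C1 = 65.
Therefore the extremal is
    y(x) = −(13/2) x^2 + 65 x + 6.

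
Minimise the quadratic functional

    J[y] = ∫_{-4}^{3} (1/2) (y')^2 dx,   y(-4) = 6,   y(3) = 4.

The Lagrangian is L = (1/2) (y')^2.
Compute ∂L/∂y = 0, ∂L/∂y' = y'.
The Euler-Lagrange equation d/dx(∂L/∂y') − ∂L/∂y = 0 reduces to
    y'' = 0.
Its general solution is
    y(x) = A x + B,
with A, B fixed by the endpoint conditions.
Applying the endpoint conditions y(-4) = 6 and y(3) = 4: solve A·-4 + B = 6 and A·3 + B = 4. Subtracting gives A(3 − -4) = 4 − 6, so A = -2/7, and B = 6 − A·-4 = 34/7. Therefore
    y(x) = (-2/7) x + 34/7.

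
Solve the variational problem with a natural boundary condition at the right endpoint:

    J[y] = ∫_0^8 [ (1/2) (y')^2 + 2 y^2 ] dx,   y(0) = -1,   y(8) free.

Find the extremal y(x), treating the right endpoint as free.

The Lagrangian L = (1/2) (y')^2 + 2 y^2 gives
    ∂L/∂y = 4 y,   ∂L/∂y' = y'.
Euler-Lagrange: y'' − 4 y = 0.
With k = 2, the general solution is
    y(x) = A cosh(2 x) + B sinh(2 x).
Fixed left endpoint y(0) = -1 ⇒ A = -1.
The right endpoint x = 8 is free, so the natural (transversality) condition is ∂L/∂y' |_{x=8} = 0, i.e. y'(8) = 0.
Compute y'(x) = A k sinh(k x) + B k cosh(k x), so
    y'(8) = A k sinh(k·8) + B k cosh(k·8) = 0
    ⇒ B = −A tanh(k·8) = tanh(2·8).
Therefore the extremal is
    y(x) = −cosh(2 x) + tanh(2·8) sinh(2 x).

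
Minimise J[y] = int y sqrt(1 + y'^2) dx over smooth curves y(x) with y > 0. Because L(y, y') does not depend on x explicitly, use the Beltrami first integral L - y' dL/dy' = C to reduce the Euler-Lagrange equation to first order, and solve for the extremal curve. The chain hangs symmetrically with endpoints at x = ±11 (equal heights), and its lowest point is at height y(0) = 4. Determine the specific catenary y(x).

The Lagrangian L(y, y') = y sqrt(1 + y'^2) has no explicit x dependence, so the Beltrami identity applies:
    L − y' ∂L/∂y' = C.
Compute ∂L/∂y' = y · y' / sqrt(1 + y'^2). Then
    L − y' ∂L/∂y'
    = y sqrt(1 + y'^2) − y · y'^2 / sqrt(1 + y'^2)
    = y (1 + y'^2 − y'^2) / sqrt(1 + y'^2)
    = y / sqrt(1 + y'^2) = C.
Squaring gives y^2 = C^2 (1 + y'^2), i.e.
    y'^2 = y^2 / C^2 − 1.
Separating variables,
    dy / sqrt(y^2 − C^2) = dx / C,
and integrating gives arccosh(y / C) = (x − a)/C, so
    y(x) = C cosh((x − a)/C),
the catenary. The constants C and a are fixed by the two endpoint conditions (and, for the hanging-chain problem, the length constraint selects C).
Now fit the given data. The endpoints x = ±11 are symmetric at equal height, so the catenary is even about its minimum: a = 0 and y(x) = C cosh(x/C). The lowest point is y(0) = C cosh(0) = C, and we are told y(0) = 4, so C = 4. Therefore
    y(x) = 4 cosh(x/4),
and at the endpoints
    y(±11) = 4 cosh(11/4).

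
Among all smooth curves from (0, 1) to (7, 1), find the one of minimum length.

Arc-length functional: J[y] = ∫ sqrt(1 + (y')^2) dx.
Lagrangian L = sqrt(1 + (y')^2) has no explicit y dependence, so ∂L/∂y = 0 and the Euler-Lagrange equation gives
    d/dx( y' / sqrt(1 + (y')^2) ) = 0  ⇒  y' / sqrt(1 + (y')^2) = const.
Hence y' is constant, so y(x) is affine.
Fitting the endpoints (0, 1) and (7, 1):
    slope m = (1 − 1) / (7 − 0) = 0,
    intercept c = 1 − m·0 = 1.
Extremal: y(x) = 1.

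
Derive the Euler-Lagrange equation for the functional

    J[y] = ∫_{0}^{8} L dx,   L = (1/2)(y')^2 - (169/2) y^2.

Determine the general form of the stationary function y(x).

The Lagrangian is L = (1/2)(y')^2 - (169/2) y^2.
∂L/∂y = -169y.
∂L/∂y' = y'.
The Euler-Lagrange equation d/dx(∂L/∂y') − ∂L/∂y = 0 becomes:
    y'' + 169 y = 0
General solution: y(x) = A sin(13x) + B cos(13x), where A and B are arbitrary constants fixed by the endpoint conditions.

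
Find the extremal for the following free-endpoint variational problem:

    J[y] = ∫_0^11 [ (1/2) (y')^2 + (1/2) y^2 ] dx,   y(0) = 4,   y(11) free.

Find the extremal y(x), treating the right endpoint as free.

The Lagrangian L = (1/2) (y')^2 + (1/2) y^2 gives
    ∂L/∂y = 1 y,   ∂L/∂y' = y'.
Euler-Lagrange: y'' − y = 0.
With k = 1, the general solution is
    y(x) = A cosh(x) + B sinh(x).
Fixed left endpoint y(0) = 4 ⇒ A = 4.
The right endpoint x = 11 is free, so the natural (transversality) condition is ∂L/∂y' |_{x=11} = 0, i.e. y'(11) = 0.
Compute y'(x) = A k sinh(k x) + B k cosh(k x), so
    y'(11) = A k sinh(k·11) + B k cosh(k·11) = 0
    ⇒ B = −A tanh(k·11) = − 4 tanh(1·11).
Therefore the extremal is
    y(x) = 4 cosh(1 x) − 4 tanh(1·11) sinh(1 x).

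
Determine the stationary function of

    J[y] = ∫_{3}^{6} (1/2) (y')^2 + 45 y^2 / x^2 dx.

The Lagrangian is L = (1/2) (y')^2 + 45 y^2 / x^2.
Compute ∂L/∂y = 90y/x^2, ∂L/∂y' = y'.
The Euler-Lagrange equation d/dx(∂L/∂y') − ∂L/∂y = 0 reduces to
    y'' − 90/x^2 · y = 0  (x > 0).
Its general solution is
    y(x) = A x^10 + B x^(-9),
with A, B fixed by the endpoint conditions.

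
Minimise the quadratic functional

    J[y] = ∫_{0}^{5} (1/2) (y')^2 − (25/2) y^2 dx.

The Lagrangian is L = (1/2) (y')^2 − (25/2) y^2.
Compute ∂L/∂y = -25y, ∂L/∂y' = y'.
The Euler-Lagrange equation d/dx(∂L/∂y') − ∂L/∂y = 0 reduces to
    y'' + 25 y = 0.
Its general solution is
    y(x) = A sin(5x) + B cos(5x),
with A, B fixed by the endpoint conditions.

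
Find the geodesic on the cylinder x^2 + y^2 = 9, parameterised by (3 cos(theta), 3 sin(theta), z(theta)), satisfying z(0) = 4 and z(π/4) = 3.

Parameterise the cylinder of radius R = 3 as
    r(θ) = (3 cos θ, 3 sin θ, z(θ)).
The arc-length element is
    ds = sqrt(9 + (dz/dθ)^2) dθ,
so the Lagrangian is L = sqrt(9 + z'^2).
L depends on z' only, not on z or θ, so ∂L/∂z = 0 and
    ∂L/∂z' = z' / sqrt(9 + z'^2).
The Euler-Lagrange equation gives
    d/dθ( z' / sqrt(9 + z'^2) ) = 0,
so z' is constant. Integrating once:
    z(θ) = a θ + b,
a helix on the cylinder (a straight line when the cylinder is unrolled). The constants a, b are determined by the endpoint conditions.
With endpoint conditions z(0) = 4 and z(π/4) = 3: from z(0) = b we get b = 4, and a·π/4 + 4 = 3 gives a = -4/π, so
    z(θ) = (-4/π) θ + 4.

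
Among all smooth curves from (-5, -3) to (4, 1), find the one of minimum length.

Arc-length functional: J[y] = ∫ sqrt(1 + (y')^2) dx.
Lagrangian L = sqrt(1 + (y')^2) has no explicit y dependence, so ∂L/∂y = 0 and the Euler-Lagrange equation gives
    d/dx( y' / sqrt(1 + (y')^2) ) = 0  ⇒  y' / sqrt(1 + (y')^2) = const.
Hence y' is constant, so y(x) is affine.
Fitting the endpoints (-5, -3) and (4, 1):
    slope m = (1 − (-3)) / (4 − (-5)) = 4/9,
    intercept c = (-3) − m·(-5) = -7/9.
Extremal: y(x) = (4/9) x - 7/9.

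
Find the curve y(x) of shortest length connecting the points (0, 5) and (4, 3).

Arc-length functional: J[y] = ∫ sqrt(1 + (y')^2) dx.
Lagrangian L = sqrt(1 + (y')^2) has no explicit y dependence, so ∂L/∂y = 0 and the Euler-Lagrange equation gives
    d/dx( y' / sqrt(1 + (y')^2) ) = 0  ⇒  y' / sqrt(1 + (y')^2) = const.
Hence y' is constant, so y(x) is affine.
Fitting the endpoints (0, 5) and (4, 3):
    slope m = (3 − 5) / (4 − 0) = -1/2,
    intercept c = 5 − m·0 = 5.
Extremal: y(x) = (-1/2) x + 5.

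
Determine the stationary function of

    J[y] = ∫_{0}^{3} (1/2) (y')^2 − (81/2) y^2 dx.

The Lagrangian is L = (1/2) (y')^2 − (81/2) y^2.
Compute ∂L/∂y = -81y, ∂L/∂y' = y'.
The Euler-Lagrange equation d/dx(∂L/∂y') − ∂L/∂y = 0 reduces to
    y'' + 81 y = 0.
Its general solution is
    y(x) = A sin(9x) + B cos(9x),
with A, B fixed by the endpoint conditions.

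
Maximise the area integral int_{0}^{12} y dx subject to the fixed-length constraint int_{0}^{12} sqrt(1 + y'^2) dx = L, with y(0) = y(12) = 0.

Set up the augmented Lagrangian using a multiplier λ for the length constraint:
    F(y, y') = y − λ sqrt(1 + y'^2).
F has no explicit x dependence, so the Beltrami identity yields a first integral
    F − y' ∂F/∂y' = C.
Compute ∂F/∂y' = −λ y' / sqrt(1 + y'^2). Then
    y − λ sqrt(1 + y'^2) + λ y'^2 / sqrt(1 + y'^2) = C
    ⇒  y − λ / sqrt(1 + y'^2) = C.
Solving for y' and integrating gives
    (x − a)^2 + (y − b)^2 = λ^2,
a circular arc of radius λ. The constants a, b are determined by the endpoint conditions y(0) = y(12) = 0, and λ is fixed implicitly by the length constraint
    ∫_{0}^{12} sqrt(1 + y'^2) dx = L.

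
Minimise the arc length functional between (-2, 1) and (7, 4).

Arc-length functional: J[y] = ∫ sqrt(1 + (y')^2) dx.
Lagrangian L = sqrt(1 + (y')^2) has no explicit y dependence, so ∂L/∂y = 0 and the Euler-Lagrange equation gives
    d/dx( y' / sqrt(1 + (y')^2) ) = 0  ⇒  y' / sqrt(1 + (y')^2) = const.
Hence y' is constant, so y(x) is affine.
Fitting the endpoints (-2, 1) and (7, 4):
    slope m = (4 − 1) / (7 − (-2)) = 1/3,
    intercept c = 1 − m·(-2) = 5/3.
Extremal: y(x) = (1/3) x + 5/3.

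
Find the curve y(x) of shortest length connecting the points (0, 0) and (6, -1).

Arc-length functional: J[y] = ∫ sqrt(1 + (y')^2) dx.
Lagrangian L = sqrt(1 + (y')^2) has no explicit y dependence, so ∂L/∂y = 0 and the Euler-Lagrange equation gives
    d/dx( y' / sqrt(1 + (y')^2) ) = 0  ⇒  y' / sqrt(1 + (y')^2) = const.
Hence y' is constant, so y(x) is affine.
Fitting the endpoints (0, 0) and (6, -1):
    slope m = ((-1) − 0) / (6 − 0) = -1/6,
    intercept c = 0 − m·0 = 0.
Extremal: y(x) = (-1/6) x.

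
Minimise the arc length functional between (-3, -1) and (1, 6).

Arc-length functional: J[y] = ∫ sqrt(1 + (y')^2) dx.
Lagrangian L = sqrt(1 + (y')^2) has no explicit y dependence, so ∂L/∂y = 0 and the Euler-Lagrange equation gives
    d/dx( y' / sqrt(1 + (y')^2) ) = 0  ⇒  y' / sqrt(1 + (y')^2) = const.
Hence y' is constant, so y(x) is affine.
Fitting the endpoints (-3, -1) and (1, 6):
    slope m = (6 − (-1)) / (1 − (-3)) = 7/4,
    intercept c = (-1) − m·(-3) = 17/4.
Extremal: y(x) = (7/4) x + 17/4.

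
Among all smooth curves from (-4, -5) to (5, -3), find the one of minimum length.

Arc-length functional: J[y] = ∫ sqrt(1 + (y')^2) dx.
Lagrangian L = sqrt(1 + (y')^2) has no explicit y dependence, so ∂L/∂y = 0 and the Euler-Lagrange equation gives
    d/dx( y' / sqrt(1 + (y')^2) ) = 0  ⇒  y' / sqrt(1 + (y')^2) = const.
Hence y' is constant, so y(x) is affine.
Fitting the endpoints (-4, -5) and (5, -3):
    slope m = ((-3) − (-5)) / (5 − (-4)) = 2/9,
    intercept c = (-5) − m·(-4) = -37/9.
Extremal: y(x) = (2/9) x - 37/9.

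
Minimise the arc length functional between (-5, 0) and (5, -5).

Arc-length functional: J[y] = ∫ sqrt(1 + (y')^2) dx.
Lagrangian L = sqrt(1 + (y')^2) has no explicit y dependence, so ∂L/∂y = 0 and the Euler-Lagrange equation gives
    d/dx( y' / sqrt(1 + (y')^2) ) = 0  ⇒  y' / sqrt(1 + (y')^2) = const.
Hence y' is constant, so y(x) is affine.
Fitting the endpoints (-5, 0) and (5, -5):
    slope m = ((-5) − 0) / (5 − (-5)) = -1/2,
    intercept c = 0 − m·(-5) = -5/2.
Extremal: y(x) = (-1/2) x - 5/2.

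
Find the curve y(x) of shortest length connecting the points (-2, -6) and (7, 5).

Arc-length functional: J[y] = ∫ sqrt(1 + (y')^2) dx.
Lagrangian L = sqrt(1 + (y')^2) has no explicit y dependence, so ∂L/∂y = 0 and the Euler-Lagrange equation gives
    d/dx( y' / sqrt(1 + (y')^2) ) = 0  ⇒  y' / sqrt(1 + (y')^2) = const.
Hence y' is constant, so y(x) is affine.
Fitting the endpoints (-2, -6) and (7, 5):
    slope m = (5 − (-6)) / (7 − (-2)) = 11/9,
    intercept c = (-6) − m·(-2) = -32/9.
Extremal: y(x) = (11/9) x - 32/9.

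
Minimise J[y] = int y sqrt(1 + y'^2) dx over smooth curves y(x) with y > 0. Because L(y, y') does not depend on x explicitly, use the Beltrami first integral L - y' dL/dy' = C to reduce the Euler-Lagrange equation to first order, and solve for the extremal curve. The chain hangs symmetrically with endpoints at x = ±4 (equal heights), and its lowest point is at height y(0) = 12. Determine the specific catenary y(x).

The Lagrangian L(y, y') = y sqrt(1 + y'^2) has no explicit x dependence, so the Beltrami identity applies:
    L − y' ∂L/∂y' = C.
Compute ∂L/∂y' = y · y' / sqrt(1 + y'^2). Then
    L − y' ∂L/∂y'
    = y sqrt(1 + y'^2) − y · y'^2 / sqrt(1 + y'^2)
    = y (1 + y'^2 − y'^2) / sqrt(1 + y'^2)
    = y / sqrt(1 + y'^2) = C.
Squaring gives y^2 = C^2 (1 + y'^2), i.e.
    y'^2 = y^2 / C^2 − 1.
Separating variables,
    dy / sqrt(y^2 − C^2) = dx / C,
and integrating gives arccosh(y / C) = (x − a)/C, so
    y(x) = C cosh((x − a)/C),
the catenary. The constants C and a are fixed by the two endpoint conditions (and, for the hanging-chain problem, the length constraint selects C).
Now fit the given data. The endpoints x = ±4 are symmetric at equal height, so the catenary is even about its minimum: a = 0 and y(x) = C cosh(x/C). The lowest point is y(0) = C cosh(0) = C, and we are told y(0) = 12, so C = 12. Therefore
    y(x) = 12 cosh(x/12),
and at the endpoints
    y(±4) = 12 cosh(4/12).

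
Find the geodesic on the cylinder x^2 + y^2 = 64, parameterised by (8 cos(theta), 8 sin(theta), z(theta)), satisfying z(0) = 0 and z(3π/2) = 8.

Parameterise the cylinder of radius R = 8 as
    r(θ) = (8 cos θ, 8 sin θ, z(θ)).
The arc-length element is
    ds = sqrt(64 + (dz/dθ)^2) dθ,
so the Lagrangian is L = sqrt(64 + z'^2).
L depends on z' only, not on z or θ, so ∂L/∂z = 0 and
    ∂L/∂z' = z' / sqrt(64 + z'^2).
The Euler-Lagrange equation gives
    d/dθ( z' / sqrt(64 + z'^2) ) = 0,
so z' is constant. Integrating once:
    z(θ) = a θ + b,
a helix on the cylinder (a straight line when the cylinder is unrolled). The constants a, b are determined by the endpoint conditions.
With endpoint conditions z(0) = 0 and z(3π/2) = 8: from z(0) = b we get b = 0, and a·3π/2 + 0 = 8 gives a = 16/(3π), so
    z(θ) = (16/(3π)) θ.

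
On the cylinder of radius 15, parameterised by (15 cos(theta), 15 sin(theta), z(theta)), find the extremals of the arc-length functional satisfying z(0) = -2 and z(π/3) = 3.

Parameterise the cylinder of radius R = 15 as
    r(θ) = (15 cos θ, 15 sin θ, z(θ)).
The arc-length element is
    ds = sqrt(225 + (dz/dθ)^2) dθ,
so the Lagrangian is L = sqrt(225 + z'^2).
L depends on z' only, not on z or θ, so ∂L/∂z = 0 and
    ∂L/∂z' = z' / sqrt(225 + z'^2).
The Euler-Lagrange equation gives
    d/dθ( z' / sqrt(225 + z'^2) ) = 0,
so z' is constant. Integrating once:
    z(θ) = a θ + b,
a helix on the cylinder (a straight line when the cylinder is unrolled). The constants a, b are determined by the endpoint conditions.
With endpoint conditions z(0) = -2 and z(π/3) = 3: from z(0) = b we get b = -2, and a·π/3 + -2 = 3 gives a = 15/π, so
    z(θ) = (15/π) θ − 2.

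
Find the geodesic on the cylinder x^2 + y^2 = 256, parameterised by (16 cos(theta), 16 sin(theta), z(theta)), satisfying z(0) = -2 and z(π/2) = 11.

Parameterise the cylinder of radius R = 16 as
    r(θ) = (16 cos θ, 16 sin θ, z(θ)).
The arc-length element is
    ds = sqrt(256 + (dz/dθ)^2) dθ,
so the Lagrangian is L = sqrt(256 + z'^2).
L depends on z' only, not on z or θ, so ∂L/∂z = 0 and
    ∂L/∂z' = z' / sqrt(256 + z'^2).
The Euler-Lagrange equation gives
    d/dθ( z' / sqrt(256 + z'^2) ) = 0,
so z' is constant. Integrating once:
    z(θ) = a θ + b,
a helix on the cylinder (a straight line when the cylinder is unrolled). The constants a, b are determined by the endpoint conditions.
With endpoint conditions z(0) = -2 and z(π/2) = 11: from z(0) = b we get b = -2, and a·π/2 + -2 = 11 gives a = 26/π, so
    z(θ) = (26/π) θ − 2.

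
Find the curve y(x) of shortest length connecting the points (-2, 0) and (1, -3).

Arc-length functional: J[y] = ∫ sqrt(1 + (y')^2) dx.
Lagrangian L = sqrt(1 + (y')^2) has no explicit y dependence, so ∂L/∂y = 0 and the Euler-Lagrange equation gives
    d/dx( y' / sqrt(1 + (y')^2) ) = 0  ⇒  y' / sqrt(1 + (y')^2) = const.
Hence y' is constant, so y(x) is affine.
Fitting the endpoints (-2, 0) and (1, -3):
    slope m = ((-3) − 0) / (1 − (-2)) = -1,
    intercept c = 0 − m·(-2) = -2.
Extremal: y(x) = -x - 2.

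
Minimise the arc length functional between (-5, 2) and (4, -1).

Arc-length functional: J[y] = ∫ sqrt(1 + (y')^2) dx.
Lagrangian L = sqrt(1 + (y')^2) has no explicit y dependence, so ∂L/∂y = 0 and the Euler-Lagrange equation gives
    d/dx( y' / sqrt(1 + (y')^2) ) = 0  ⇒  y' / sqrt(1 + (y')^2) = const.
Hence y' is constant, so y(x) is affine.
Fitting the endpoints (-5, 2) and (4, -1):
    slope m = ((-1) − 2) / (4 − (-5)) = -1/3,
    intercept c = 2 − m·(-5) = 1/3.
Extremal: y(x) = (-1/3) x + 1/3.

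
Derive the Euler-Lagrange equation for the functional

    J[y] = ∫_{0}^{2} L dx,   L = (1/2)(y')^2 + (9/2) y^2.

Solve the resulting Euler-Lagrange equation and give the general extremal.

The Lagrangian is L = (1/2)(y')^2 + (9/2) y^2.
∂L/∂y = 9y.
∂L/∂y' = y'.
The Euler-Lagrange equation d/dx(∂L/∂y') − ∂L/∂y = 0 becomes:
    y'' - 9 y = 0
General solution: y(x) = A e^(3x) + B e^(-3x), where A and B are arbitrary constants fixed by the endpoint conditions.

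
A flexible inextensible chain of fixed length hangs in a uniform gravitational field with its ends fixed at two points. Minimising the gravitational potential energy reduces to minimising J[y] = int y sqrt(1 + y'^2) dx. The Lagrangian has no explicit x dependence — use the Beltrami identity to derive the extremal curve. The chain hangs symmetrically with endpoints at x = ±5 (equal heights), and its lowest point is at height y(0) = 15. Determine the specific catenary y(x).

The Lagrangian L(y, y') = y sqrt(1 + y'^2) has no explicit x dependence, so the Beltrami identity applies:
    L − y' ∂L/∂y' = C.
Compute ∂L/∂y' = y · y' / sqrt(1 + y'^2). Then
    L − y' ∂L/∂y'
    = y sqrt(1 + y'^2) − y · y'^2 / sqrt(1 + y'^2)
    = y (1 + y'^2 − y'^2) / sqrt(1 + y'^2)
    = y / sqrt(1 + y'^2) = C.
Squaring gives y^2 = C^2 (1 + y'^2), i.e.
    y'^2 = y^2 / C^2 − 1.
Separating variables,
    dy / sqrt(y^2 − C^2) = dx / C,
and integrating gives arccosh(y / C) = (x − a)/C, so
    y(x) = C cosh((x − a)/C),
the catenary. The constants C and a are fixed by the two endpoint conditions (and, for the hanging-chain problem, the length constraint selects C).
Now fit the given data. The endpoints x = ±5 are symmetric at equal height, so the catenary is even about its minimum: a = 0 and y(x) = C cosh(x/C). The lowest point is y(0) = C cosh(0) = C, and we are told y(0) = 15, so C = 15. Therefore
    y(x) = 15 cosh(x/15),
and at the endpoints
    y(±5) = 15 cosh(5/15).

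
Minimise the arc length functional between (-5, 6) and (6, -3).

Arc-length functional: J[y] = ∫ sqrt(1 + (y')^2) dx.
Lagrangian L = sqrt(1 + (y')^2) has no explicit y dependence, so ∂L/∂y = 0 and the Euler-Lagrange equation gives
    d/dx( y' / sqrt(1 + (y')^2) ) = 0  ⇒  y' / sqrt(1 + (y')^2) = const.
Hence y' is constant, so y(x) is affine.
Fitting the endpoints (-5, 6) and (6, -3):
    slope m = ((-3) − 6) / (6 − (-5)) = -9/11,
    intercept c = 6 − m·(-5) = 21/11.
Extremal: y(x) = (-9/11) x + 21/11.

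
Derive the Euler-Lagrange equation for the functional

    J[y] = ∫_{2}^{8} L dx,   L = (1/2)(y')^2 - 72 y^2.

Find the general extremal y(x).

The Lagrangian is L = (1/2)(y')^2 - 72 y^2.
∂L/∂y = -144y.
∂L/∂y' = y'.
The Euler-Lagrange equation d/dx(∂L/∂y') − ∂L/∂y = 0 becomes:
    y'' + 144 y = 0
General solution: y(x) = A sin(12x) + B cos(12x), where A and B are arbitrary constants fixed by the endpoint conditions.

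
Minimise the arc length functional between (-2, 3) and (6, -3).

Arc-length functional: J[y] = ∫ sqrt(1 + (y')^2) dx.
Lagrangian L = sqrt(1 + (y')^2) has no explicit y dependence, so ∂L/∂y = 0 and the Euler-Lagrange equation gives
    d/dx( y' / sqrt(1 + (y')^2) ) = 0  ⇒  y' / sqrt(1 + (y')^2) = const.
Hence y' is constant, so y(x) is affine.
Fitting the endpoints (-2, 3) and (6, -3):
    slope m = ((-3) − 3) / (6 − (-2)) = -3/4,
    intercept c = 3 − m·(-2) = 3/2.
Extremal: y(x) = (-3/4) x + 3/2.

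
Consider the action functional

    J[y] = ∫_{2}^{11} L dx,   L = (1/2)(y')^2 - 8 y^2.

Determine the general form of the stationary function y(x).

The Lagrangian is L = (1/2)(y')^2 - 8 y^2.
∂L/∂y = -16y.
∂L/∂y' = y'.
The Euler-Lagrange equation d/dx(∂L/∂y') − ∂L/∂y = 0 becomes:
    y'' + 16 y = 0
General solution: y(x) = A sin(4x) + B cos(4x), where A and B are arbitrary constants fixed by the endpoint conditions.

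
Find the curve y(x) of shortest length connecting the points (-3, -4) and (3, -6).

Arc-length functional: J[y] = ∫ sqrt(1 + (y')^2) dx.
Lagrangian L = sqrt(1 + (y')^2) has no explicit y dependence, so ∂L/∂y = 0 and the Euler-Lagrange equation gives
    d/dx( y' / sqrt(1 + (y')^2) ) = 0  ⇒  y' / sqrt(1 + (y')^2) = const.
Hence y' is constant, so y(x) is affine.
Fitting the endpoints (-3, -4) and (3, -6):
    slope m = ((-6) − (-4)) / (3 − (-3)) = -1/3,
    intercept c = (-4) − m·(-3) = -5.
Extremal: y(x) = (-1/3) x - 5.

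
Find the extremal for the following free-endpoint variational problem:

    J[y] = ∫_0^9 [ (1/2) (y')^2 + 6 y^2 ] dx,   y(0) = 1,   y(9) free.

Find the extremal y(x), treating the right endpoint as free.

The Lagrangian L = (1/2) (y')^2 + 6 y^2 gives
    ∂L/∂y = 12 y,   ∂L/∂y' = y'.
Euler-Lagrange: y'' − 12 y = 0.
With k = sqrt(12), the general solution is
    y(x) = A cosh(sqrt(12) x) + B sinh(sqrt(12) x).
Fixed left endpoint y(0) = 1 ⇒ A = 1.
The right endpoint x = 9 is free, so the natural (transversality) condition is ∂L/∂y' |_{x=9} = 0, i.e. y'(9) = 0.
Compute y'(x) = A k sinh(k x) + B k cosh(k x), so
    y'(9) = A k sinh(k·9) + B k cosh(k·9) = 0
    ⇒ B = −A tanh(k·9) = − tanh(sqrt(12)·9).
Therefore the extremal is
    y(x) = cosh(sqrt(12) x) − tanh(sqrt(12)·9) sinh(sqrt(12) x).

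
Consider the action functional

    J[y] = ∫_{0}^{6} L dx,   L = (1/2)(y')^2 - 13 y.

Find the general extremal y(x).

The Lagrangian is L = (1/2)(y')^2 - 13 y.
∂L/∂y = -13.
∂L/∂y' = y'.
The Euler-Lagrange equation d/dx(∂L/∂y') − ∂L/∂y = 0 becomes:
    y'' + 13 = 0
General solution: y(x) = -(13/2) x^2 + A x + B, where A and B are arbitrary constants fixed by the endpoint conditions.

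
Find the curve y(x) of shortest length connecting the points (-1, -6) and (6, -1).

Arc-length functional: J[y] = ∫ sqrt(1 + (y')^2) dx.
Lagrangian L = sqrt(1 + (y')^2) has no explicit y dependence, so ∂L/∂y = 0 and the Euler-Lagrange equation gives
    d/dx( y' / sqrt(1 + (y')^2) ) = 0  ⇒  y' / sqrt(1 + (y')^2) = const.
Hence y' is constant, so y(x) is affine.
Fitting the endpoints (-1, -6) and (6, -1):
    slope m = ((-1) − (-6)) / (6 − (-1)) = 5/7,
    intercept c = (-6) − m·(-1) = -37/7.
Extremal: y(x) = (5/7) x - 37/7.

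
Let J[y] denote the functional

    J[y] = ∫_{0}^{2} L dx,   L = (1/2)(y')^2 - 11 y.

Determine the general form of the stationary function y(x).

The Lagrangian is L = (1/2)(y')^2 - 11 y.
∂L/∂y = -11.
∂L/∂y' = y'.
The Euler-Lagrange equation d/dx(∂L/∂y') − ∂L/∂y = 0 becomes:
    y'' + 11 = 0
General solution: y(x) = -(11/2) x^2 + A x + B, where A and B are arbitrary constants fixed by the endpoint conditions.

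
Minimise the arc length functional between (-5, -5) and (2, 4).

Arc-length functional: J[y] = ∫ sqrt(1 + (y')^2) dx.
Lagrangian L = sqrt(1 + (y')^2) has no explicit y dependence, so ∂L/∂y = 0 and the Euler-Lagrange equation gives
    d/dx( y' / sqrt(1 + (y')^2) ) = 0  ⇒  y' / sqrt(1 + (y')^2) = const.
Hence y' is constant, so y(x) is affine.
Fitting the endpoints (-5, -5) and (2, 4):
    slope m = (4 − (-5)) / (2 − (-5)) = 9/7,
    intercept c = (-5) − m·(-5) = 10/7.
Extremal: y(x) = (9/7) x + 10/7.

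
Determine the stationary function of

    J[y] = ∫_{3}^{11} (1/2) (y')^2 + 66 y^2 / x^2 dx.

The Lagrangian is L = (1/2) (y')^2 + 66 y^2 / x^2.
Compute ∂L/∂y = 132y/x^2, ∂L/∂y' = y'.
The Euler-Lagrange equation d/dx(∂L/∂y') − ∂L/∂y = 0 reduces to
    y'' − 132/x^2 · y = 0  (x > 0).
Its general solution is
    y(x) = A x^12 + B x^(-11),
with A, B fixed by the endpoint conditions.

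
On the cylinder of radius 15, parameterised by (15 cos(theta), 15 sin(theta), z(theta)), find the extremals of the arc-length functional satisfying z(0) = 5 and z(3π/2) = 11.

Parameterise the cylinder of radius R = 15 as
    r(θ) = (15 cos θ, 15 sin θ, z(θ)).
The arc-length element is
    ds = sqrt(225 + (dz/dθ)^2) dθ,
so the Lagrangian is L = sqrt(225 + z'^2).
L depends on z' only, not on z or θ, so ∂L/∂z = 0 and
    ∂L/∂z' = z' / sqrt(225 + z'^2).
The Euler-Lagrange equation gives
    d/dθ( z' / sqrt(225 + z'^2) ) = 0,
so z' is constant. Integrating once:
    z(θ) = a θ + b,
a helix on the cylinder (a straight line when the cylinder is unrolled). The constants a, b are determined by the endpoint conditions.
With endpoint conditions z(0) = 5 and z(3π/2) = 11: from z(0) = b we get b = 5, and a·3π/2 + 5 = 11 gives a = 4/π, so
    z(θ) = (4/π) θ + 5.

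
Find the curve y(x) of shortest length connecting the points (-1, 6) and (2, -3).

Arc-length functional: J[y] = ∫ sqrt(1 + (y')^2) dx.
Lagrangian L = sqrt(1 + (y')^2) has no explicit y dependence, so ∂L/∂y = 0 and the Euler-Lagrange equation gives
    d/dx( y' / sqrt(1 + (y')^2) ) = 0  ⇒  y' / sqrt(1 + (y')^2) = const.
Hence y' is constant, so y(x) is affine.
Fitting the endpoints (-1, 6) and (2, -3):
    slope m = ((-3) − 6) / (2 − (-1)) = -3,
    intercept c = 6 − m·(-1) = 3.
Extremal: y(x) = -3 x + 3.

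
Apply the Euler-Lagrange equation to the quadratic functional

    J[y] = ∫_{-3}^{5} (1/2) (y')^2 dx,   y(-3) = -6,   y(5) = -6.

The Lagrangian is L = (1/2) (y')^2.
Compute ∂L/∂y = 0, ∂L/∂y' = y'.
The Euler-Lagrange equation d/dx(∂L/∂y') − ∂L/∂y = 0 reduces to
    y'' = 0.
Its general solution is
    y(x) = A x + B,
with A, B fixed by the endpoint conditions.
Applying the endpoint conditions y(-3) = -6 and y(5) = -6: solve A·-3 + B = -6 and A·5 + B = -6. Subtracting gives A(5 − -3) = -6 − -6, so A = 0, and B = -6 − A·-3 = -6. Therefore
    y(x) = -6.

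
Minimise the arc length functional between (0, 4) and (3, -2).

Arc-length functional: J[y] = ∫ sqrt(1 + (y')^2) dx.
Lagrangian L = sqrt(1 + (y')^2) has no explicit y dependence, so ∂L/∂y = 0 and the Euler-Lagrange equation gives
    d/dx( y' / sqrt(1 + (y')^2) ) = 0  ⇒  y' / sqrt(1 + (y')^2) = const.
Hence y' is constant, so y(x) is affine.
Fitting the endpoints (0, 4) and (3, -2):
    slope m = ((-2) − 4) / (3 − 0) = -2,
    intercept c = 4 − m·0 = 4.
Extremal: y(x) = -2 x + 4.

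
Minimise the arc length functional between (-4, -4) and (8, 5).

Arc-length functional: J[y] = ∫ sqrt(1 + (y')^2) dx.
Lagrangian L = sqrt(1 + (y')^2) has no explicit y dependence, so ∂L/∂y = 0 and the Euler-Lagrange equation gives
    d/dx( y' / sqrt(1 + (y')^2) ) = 0  ⇒  y' / sqrt(1 + (y')^2) = const.
Hence y' is constant, so y(x) is affine.
Fitting the endpoints (-4, -4) and (8, 5):
    slope m = (5 − (-4)) / (8 − (-4)) = 3/4,
    intercept c = (-4) − m·(-4) = -1.
Extremal: y(x) = (3/4) x - 1.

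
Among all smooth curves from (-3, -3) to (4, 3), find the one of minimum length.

Arc-length functional: J[y] = ∫ sqrt(1 + (y')^2) dx.
Lagrangian L = sqrt(1 + (y')^2) has no explicit y dependence, so ∂L/∂y = 0 and the Euler-Lagrange equation gives
    d/dx( y' / sqrt(1 + (y')^2) ) = 0  ⇒  y' / sqrt(1 + (y')^2) = const.
Hence y' is constant, so y(x) is affine.
Fitting the endpoints (-3, -3) and (4, 3):
    slope m = (3 − (-3)) / (4 − (-3)) = 6/7,
    intercept c = (-3) − m·(-3) = -3/7.
Extremal: y(x) = (6/7) x - 3/7.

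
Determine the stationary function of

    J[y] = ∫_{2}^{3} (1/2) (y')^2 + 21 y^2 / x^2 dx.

The Lagrangian is L = (1/2) (y')^2 + 21 y^2 / x^2.
Compute ∂L/∂y = 42y/x^2, ∂L/∂y' = y'.
The Euler-Lagrange equation d/dx(∂L/∂y') − ∂L/∂y = 0 reduces to
    y'' − 42/x^2 · y = 0  (x > 0).
Its general solution is
    y(x) = A x^7 + B x^(-6),
with A, B fixed by the endpoint conditions.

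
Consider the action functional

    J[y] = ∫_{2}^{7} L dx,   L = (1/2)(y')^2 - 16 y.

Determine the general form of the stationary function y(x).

The Lagrangian is L = (1/2)(y')^2 - 16 y.
∂L/∂y = -16.
∂L/∂y' = y'.
The Euler-Lagrange equation d/dx(∂L/∂y') − ∂L/∂y = 0 becomes:
    y'' + 16 = 0
General solution: y(x) = -8 x^2 + A x + B, where A and B are arbitrary constants fixed by the endpoint conditions.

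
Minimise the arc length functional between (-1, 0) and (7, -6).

Arc-length functional: J[y] = ∫ sqrt(1 + (y')^2) dx.
Lagrangian L = sqrt(1 + (y')^2) has no explicit y dependence, so ∂L/∂y = 0 and the Euler-Lagrange equation gives
    d/dx( y' / sqrt(1 + (y')^2) ) = 0  ⇒  y' / sqrt(1 + (y')^2) = const.
Hence y' is constant, so y(x) is affine.
Fitting the endpoints (-1, 0) and (7, -6):
    slope m = ((-6) − 0) / (7 − (-1)) = -3/4,
    intercept c = 0 − m·(-1) = -3/4.
Extremal: y(x) = (-3/4) x - 3/4.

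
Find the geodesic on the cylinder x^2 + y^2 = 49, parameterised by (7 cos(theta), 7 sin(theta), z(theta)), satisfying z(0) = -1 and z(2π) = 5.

Parameterise the cylinder of radius R = 7 as
    r(θ) = (7 cos θ, 7 sin θ, z(θ)).
The arc-length element is
    ds = sqrt(49 + (dz/dθ)^2) dθ,
so the Lagrangian is L = sqrt(49 + z'^2).
L depends on z' only, not on z or θ, so ∂L/∂z = 0 and
    ∂L/∂z' = z' / sqrt(49 + z'^2).
The Euler-Lagrange equation gives
    d/dθ( z' / sqrt(49 + z'^2) ) = 0,
so z' is constant. Integrating once:
    z(θ) = a θ + b,
a helix on the cylinder (a straight line when the cylinder is unrolled). The constants a, b are determined by the endpoint conditions.
With endpoint conditions z(0) = -1 and z(2π) = 5: from z(0) = b we get b = -1, and a·2π + -1 = 5 gives a = 3/π, so
    z(θ) = (3/π) θ − 1.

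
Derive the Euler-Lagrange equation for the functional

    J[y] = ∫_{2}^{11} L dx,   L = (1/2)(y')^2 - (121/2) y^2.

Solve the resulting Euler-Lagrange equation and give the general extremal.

The Lagrangian is L = (1/2)(y')^2 - (121/2) y^2.
∂L/∂y = -121y.
∂L/∂y' = y'.
The Euler-Lagrange equation d/dx(∂L/∂y') − ∂L/∂y = 0 becomes:
    y'' + 121 y = 0
General solution: y(x) = A sin(11x) + B cos(11x), where A and B are arbitrary constants fixed by the endpoint conditions.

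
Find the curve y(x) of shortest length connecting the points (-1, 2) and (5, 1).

Arc-length functional: J[y] = ∫ sqrt(1 + (y')^2) dx.
Lagrangian L = sqrt(1 + (y')^2) has no explicit y dependence, so ∂L/∂y = 0 and the Euler-Lagrange equation gives
    d/dx( y' / sqrt(1 + (y')^2) ) = 0  ⇒  y' / sqrt(1 + (y')^2) = const.
Hence y' is constant, so y(x) is affine.
Fitting the endpoints (-1, 2) and (5, 1):
    slope m = (1 − 2) / (5 − (-1)) = -1/6,
    intercept c = 2 − m·(-1) = 11/6.
Extremal: y(x) = (-1/6) x + 11/6.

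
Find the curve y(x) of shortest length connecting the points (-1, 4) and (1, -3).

Arc-length functional: J[y] = ∫ sqrt(1 + (y')^2) dx.
Lagrangian L = sqrt(1 + (y')^2) has no explicit y dependence, so ∂L/∂y = 0 and the Euler-Lagrange equation gives
    d/dx( y' / sqrt(1 + (y')^2) ) = 0  ⇒  y' / sqrt(1 + (y')^2) = const.
Hence y' is constant, so y(x) is affine.
Fitting the endpoints (-1, 4) and (1, -3):
    slope m = ((-3) − 4) / (1 − (-1)) = -7/2,
    intercept c = 4 − m·(-1) = 1/2.
Extremal: y(x) = (-7/2) x + 1/2.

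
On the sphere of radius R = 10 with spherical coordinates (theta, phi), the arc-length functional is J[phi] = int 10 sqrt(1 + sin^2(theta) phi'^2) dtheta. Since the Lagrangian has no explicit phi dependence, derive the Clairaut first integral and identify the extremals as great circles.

On the sphere of radius R = 10 with spherical coordinates (θ, φ), the induced metric is
    ds^2 = 100(dθ^2 + sin^2(θ) dφ^2).
Parameterise by θ; the arc-length functional is
    J[φ] = ∫ 10 sqrt(1 + sin^2(θ) (dφ/dθ)^2) dθ,
so L = 10 sqrt(1 + sin^2(θ) φ'^2). Compute
    ∂L/∂φ = 0  (L has no explicit φ dependence),
    ∂L/∂φ' = 10 sin^2(θ) φ' / sqrt(1 + sin^2(θ) φ'^2).
Since ∂L/∂φ = 0, the Euler-Lagrange equation
    d/dθ(∂L/∂φ') − ∂L/∂φ = 0
reduces to d/dθ(∂L/∂φ') = 0, i.e. the momentum conjugate to φ is conserved:
    10 sin^2(θ) φ' / sqrt(1 + sin^2(θ) φ'^2) = C.
The overall factor of 10 is constant, so dividing through gives Clairaut's relation sin^2(θ) φ' / sqrt(1 + sin^2(θ) φ'^2) = C' (with C' = C/10). Solving for φ' and integrating gives the great-circle family
    cot(θ) = A cos(φ − φ_0),
i.e. the intersection of the sphere with a plane through the origin. The two constants A and φ_0 (equivalently C and one phase) are fixed by the two endpoint conditions.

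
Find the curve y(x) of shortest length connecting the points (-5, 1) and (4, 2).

Arc-length functional: J[y] = ∫ sqrt(1 + (y')^2) dx.
Lagrangian L = sqrt(1 + (y')^2) has no explicit y dependence, so ∂L/∂y = 0 and the Euler-Lagrange equation gives
    d/dx( y' / sqrt(1 + (y')^2) ) = 0  ⇒  y' / sqrt(1 + (y')^2) = const.
Hence y' is constant, so y(x) is affine.
Fitting the endpoints (-5, 1) and (4, 2):
    slope m = (2 − 1) / (4 − (-5)) = 1/9,
    intercept c = 1 − m·(-5) = 14/9.
Extremal: y(x) = (1/9) x + 14/9.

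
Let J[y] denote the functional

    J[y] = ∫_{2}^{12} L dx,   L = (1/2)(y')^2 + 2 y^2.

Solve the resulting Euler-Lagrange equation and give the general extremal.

The Lagrangian is L = (1/2)(y')^2 + 2 y^2.
∂L/∂y = 4y.
∂L/∂y' = y'.
The Euler-Lagrange equation d/dx(∂L/∂y') − ∂L/∂y = 0 becomes:
    y'' - 4 y = 0
General solution: y(x) = A e^(2x) + B e^(-2x), where A and B are arbitrary constants fixed by the endpoint conditions.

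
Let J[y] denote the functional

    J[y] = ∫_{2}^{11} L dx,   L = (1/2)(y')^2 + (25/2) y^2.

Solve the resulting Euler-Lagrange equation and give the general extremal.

The Lagrangian is L = (1/2)(y')^2 + (25/2) y^2.
∂L/∂y = 25y.
∂L/∂y' = y'.
The Euler-Lagrange equation d/dx(∂L/∂y') − ∂L/∂y = 0 becomes:
    y'' - 25 y = 0
General solution: y(x) = A e^(5x) + B e^(-5x), where A and B are arbitrary constants fixed by the endpoint conditions.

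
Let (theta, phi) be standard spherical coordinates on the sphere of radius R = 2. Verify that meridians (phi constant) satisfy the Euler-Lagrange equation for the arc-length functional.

On the sphere of radius R = 2 with spherical coordinates (θ, φ), the induced metric is
    ds^2 = 4(dθ^2 + sin^2(θ) dφ^2).
Using θ as the parameter, the arc-length functional becomes
    J[φ] = ∫ 2 sqrt(1 + sin^2(θ) (dφ/dθ)^2) dθ.
So L = 2 sqrt(1 + sin^2(θ) φ'^2). Compute
    ∂L/∂φ = 0  (L has no explicit φ dependence),
    ∂L/∂φ' = 2 sin^2(θ) φ' / sqrt(1 + sin^2(θ) φ'^2).
For the candidate φ(θ) = c (constant), φ' = 0, so ∂L/∂φ' evaluated along the candidate vanishes, and ∂L/∂φ is identically zero. Hence
    d/dθ(∂L/∂φ') − ∂L/∂φ = 0
is satisfied. Therefore meridians φ = const are extremals of arc length — they are geodesics on the sphere.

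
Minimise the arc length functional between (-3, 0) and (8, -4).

Arc-length functional: J[y] = ∫ sqrt(1 + (y')^2) dx.
Lagrangian L = sqrt(1 + (y')^2) has no explicit y dependence, so ∂L/∂y = 0 and the Euler-Lagrange equation gives
    d/dx( y' / sqrt(1 + (y')^2) ) = 0  ⇒  y' / sqrt(1 + (y')^2) = const.
Hence y' is constant, so y(x) is affine.
Fitting the endpoints (-3, 0) and (8, -4):
    slope m = ((-4) − 0) / (8 − (-3)) = -4/11,
    intercept c = 0 − m·(-3) = -12/11.
Extremal: y(x) = (-4/11) x - 12/11.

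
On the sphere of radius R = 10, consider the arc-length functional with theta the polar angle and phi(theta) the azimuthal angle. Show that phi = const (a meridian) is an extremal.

On the sphere of radius R = 10 with spherical coordinates (θ, φ), the induced metric is
    ds^2 = 100(dθ^2 + sin^2(θ) dφ^2).
Using θ as the parameter, the arc-length functional becomes
    J[φ] = ∫ 10 sqrt(1 + sin^2(θ) (dφ/dθ)^2) dθ.
So L = 10 sqrt(1 + sin^2(θ) φ'^2). Compute
    ∂L/∂φ = 0  (L has no explicit φ dependence),
    ∂L/∂φ' = 10 sin^2(θ) φ' / sqrt(1 + sin^2(θ) φ'^2).
For the candidate φ(θ) = c (constant), φ' = 0, so ∂L/∂φ' evaluated along the candidate vanishes, and ∂L/∂φ is identically zero. Hence
    d/dθ(∂L/∂φ') − ∂L/∂φ = 0
is satisfied. Therefore meridians φ = const are extremals of arc length — they are geodesics on the sphere.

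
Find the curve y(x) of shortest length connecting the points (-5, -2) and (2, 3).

Arc-length functional: J[y] = ∫ sqrt(1 + (y')^2) dx.
Lagrangian L = sqrt(1 + (y')^2) has no explicit y dependence, so ∂L/∂y = 0 and the Euler-Lagrange equation gives
    d/dx( y' / sqrt(1 + (y')^2) ) = 0  ⇒  y' / sqrt(1 + (y')^2) = const.
Hence y' is constant, so y(x) is affine.
Fitting the endpoints (-5, -2) and (2, 3):
    slope m = (3 − (-2)) / (2 − (-5)) = 5/7,
    intercept c = (-2) − m·(-5) = 11/7.
Extremal: y(x) = (5/7) x + 11/7.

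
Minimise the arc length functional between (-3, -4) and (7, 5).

Arc-length functional: J[y] = ∫ sqrt(1 + (y')^2) dx.
Lagrangian L = sqrt(1 + (y')^2) has no explicit y dependence, so ∂L/∂y = 0 and the Euler-Lagrange equation gives
    d/dx( y' / sqrt(1 + (y')^2) ) = 0  ⇒  y' / sqrt(1 + (y')^2) = const.
Hence y' is constant, so y(x) is affine.
Fitting the endpoints (-3, -4) and (7, 5):
    slope m = (5 − (-4)) / (7 − (-3)) = 9/10,
    intercept c = (-4) − m·(-3) = -13/10.
Extremal: y(x) = (9/10) x - 13/10.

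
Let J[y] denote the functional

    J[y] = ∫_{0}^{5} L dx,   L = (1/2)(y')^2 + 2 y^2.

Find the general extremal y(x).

The Lagrangian is L = (1/2)(y')^2 + 2 y^2.
∂L/∂y = 4y.
∂L/∂y' = y'.
The Euler-Lagrange equation d/dx(∂L/∂y') − ∂L/∂y = 0 becomes:
    y'' - 4 y = 0
General solution: y(x) = A e^(2x) + B e^(-2x), where A and B are arbitrary constants fixed by the endpoint conditions.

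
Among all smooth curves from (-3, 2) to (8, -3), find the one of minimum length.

Arc-length functional: J[y] = ∫ sqrt(1 + (y')^2) dx.
Lagrangian L = sqrt(1 + (y')^2) has no explicit y dependence, so ∂L/∂y = 0 and the Euler-Lagrange equation gives
    d/dx( y' / sqrt(1 + (y')^2) ) = 0  ⇒  y' / sqrt(1 + (y')^2) = const.
Hence y' is constant, so y(x) is affine.
Fitting the endpoints (-3, 2) and (8, -3):
    slope m = ((-3) − 2) / (8 − (-3)) = -5/11,
    intercept c = 2 − m·(-3) = 7/11.
Extremal: y(x) = (-5/11) x + 7/11.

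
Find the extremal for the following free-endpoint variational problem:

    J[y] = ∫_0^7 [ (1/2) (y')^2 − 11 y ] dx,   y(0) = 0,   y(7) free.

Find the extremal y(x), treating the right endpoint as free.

The Lagrangian L = (1/2) (y')^2 − 11 y gives
    ∂L/∂y = −11,   ∂L/∂y' = y'.
Euler-Lagrange: d/dx(y') − (−11) = 0, i.e. y'' + 11 = 0, so
    y(x) = −(11/2) x^2 + C1 x + C2.
Fixed left endpoint y(0) = 0 ⇒ C2 = 0.
The right endpoint x = 7 is free, so the natural (transversality) condition is ∂L/∂y' |_{x=7} = 0, i.e. y'(7) = 0.
Compute y'(x) = −11 x + C1, so y'(7) = −77 + C1 = 0 ⇒ C1 = 77.
Therefore the extremal is
    y(x) = −(11/2) x^2 + 77 x.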